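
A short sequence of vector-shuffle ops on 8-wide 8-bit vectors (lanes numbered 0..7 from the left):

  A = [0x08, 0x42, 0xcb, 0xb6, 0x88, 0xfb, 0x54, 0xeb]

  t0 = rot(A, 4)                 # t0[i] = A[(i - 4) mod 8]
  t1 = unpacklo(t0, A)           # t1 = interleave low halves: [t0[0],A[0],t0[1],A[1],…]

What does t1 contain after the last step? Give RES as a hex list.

RES = [0x88, 0x08, 0xfb, 0x42, 0x54, 0xcb, 0xeb, 0xb6]

  t0: 88 fb 54 eb 08 42 cb b6
  t1: 88 08 fb 42 54 cb eb b6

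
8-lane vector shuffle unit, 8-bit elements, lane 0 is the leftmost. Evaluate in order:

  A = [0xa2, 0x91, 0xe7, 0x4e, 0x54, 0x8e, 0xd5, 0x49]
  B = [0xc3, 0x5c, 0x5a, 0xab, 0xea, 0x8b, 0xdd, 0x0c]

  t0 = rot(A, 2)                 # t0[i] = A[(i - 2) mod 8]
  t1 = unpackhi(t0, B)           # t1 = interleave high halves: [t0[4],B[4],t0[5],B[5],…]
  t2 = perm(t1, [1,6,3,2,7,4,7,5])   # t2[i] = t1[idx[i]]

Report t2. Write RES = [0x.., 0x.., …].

RES = [0xea, 0x8e, 0x8b, 0x4e, 0x0c, 0x54, 0x0c, 0xdd]

  t0: d5 49 a2 91 e7 4e 54 8e
  t1: e7 ea 4e 8b 54 dd 8e 0c
  t2: ea 8e 8b 4e 0c 54 0c dd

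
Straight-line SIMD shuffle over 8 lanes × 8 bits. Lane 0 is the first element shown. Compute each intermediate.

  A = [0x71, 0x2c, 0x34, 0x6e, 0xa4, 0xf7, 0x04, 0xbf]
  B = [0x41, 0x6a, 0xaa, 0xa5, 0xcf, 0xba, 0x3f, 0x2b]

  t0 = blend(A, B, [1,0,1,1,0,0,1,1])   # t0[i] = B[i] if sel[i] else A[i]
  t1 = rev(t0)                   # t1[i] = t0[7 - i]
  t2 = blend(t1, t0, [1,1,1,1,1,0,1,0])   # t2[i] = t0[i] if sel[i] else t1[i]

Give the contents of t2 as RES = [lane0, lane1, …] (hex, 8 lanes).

RES = [0x41, 0x2c, 0xaa, 0xa5, 0xa4, 0xaa, 0x3f, 0x41]

t0 = [0x41, 0x2c, 0xaa, 0xa5, 0xa4, 0xf7, 0x3f, 0x2b]
t1 = [0x2b, 0x3f, 0xf7, 0xa4, 0xa5, 0xaa, 0x2c, 0x41]
t2 = [0x41, 0x2c, 0xaa, 0xa5, 0xa4, 0xaa, 0x3f, 0x41]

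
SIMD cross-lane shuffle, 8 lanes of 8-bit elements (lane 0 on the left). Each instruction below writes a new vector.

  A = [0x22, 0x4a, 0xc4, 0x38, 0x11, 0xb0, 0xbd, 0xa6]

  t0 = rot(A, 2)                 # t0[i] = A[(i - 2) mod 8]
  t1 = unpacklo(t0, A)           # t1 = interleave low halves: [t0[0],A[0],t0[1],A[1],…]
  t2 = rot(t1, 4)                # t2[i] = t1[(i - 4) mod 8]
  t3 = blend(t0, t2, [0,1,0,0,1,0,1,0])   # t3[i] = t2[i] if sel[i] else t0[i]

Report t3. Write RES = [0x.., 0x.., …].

RES = [0xbd, 0xc4, 0x22, 0x4a, 0xbd, 0x38, 0xa6, 0xb0]

t0 = [0xbd, 0xa6, 0x22, 0x4a, 0xc4, 0x38, 0x11, 0xb0]
t1 = [0xbd, 0x22, 0xa6, 0x4a, 0x22, 0xc4, 0x4a, 0x38]
t2 = [0x22, 0xc4, 0x4a, 0x38, 0xbd, 0x22, 0xa6, 0x4a]
t3 = [0xbd, 0xc4, 0x22, 0x4a, 0xbd, 0x38, 0xa6, 0xb0]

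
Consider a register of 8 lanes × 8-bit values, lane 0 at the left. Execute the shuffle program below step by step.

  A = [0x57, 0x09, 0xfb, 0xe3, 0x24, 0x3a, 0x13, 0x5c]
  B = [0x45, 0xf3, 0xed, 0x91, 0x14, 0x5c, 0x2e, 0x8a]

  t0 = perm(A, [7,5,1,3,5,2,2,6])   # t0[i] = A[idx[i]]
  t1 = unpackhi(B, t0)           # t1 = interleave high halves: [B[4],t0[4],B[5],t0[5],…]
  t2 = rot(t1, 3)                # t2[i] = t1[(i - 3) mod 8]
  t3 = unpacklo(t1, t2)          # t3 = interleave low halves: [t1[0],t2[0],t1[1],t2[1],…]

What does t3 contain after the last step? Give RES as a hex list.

→ t0 |5c|3a|09|e3|3a|fb|fb|13|
→ t1 |14|3a|5c|fb|2e|fb|8a|13|
→ t2 |fb|8a|13|14|3a|5c|fb|2e|
→ t3 |14|fb|3a|8a|5c|13|fb|14|

RES = [ 0x14  0xfb  0x3a  0x8a  0x5c  0x13  0xfb  0x14 ]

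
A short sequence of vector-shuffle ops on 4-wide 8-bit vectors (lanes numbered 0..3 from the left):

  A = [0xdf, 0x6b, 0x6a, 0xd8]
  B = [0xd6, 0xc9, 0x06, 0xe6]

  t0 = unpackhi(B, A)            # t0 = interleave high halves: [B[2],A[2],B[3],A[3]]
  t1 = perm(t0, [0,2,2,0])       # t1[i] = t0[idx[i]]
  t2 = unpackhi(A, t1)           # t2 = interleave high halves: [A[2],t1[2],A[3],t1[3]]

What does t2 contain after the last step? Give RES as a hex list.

→ t0 |06|6a|e6|d8|
→ t1 |06|e6|e6|06|
→ t2 |6a|e6|d8|06|

RES = [0x6a, 0xe6, 0xd8, 0x06]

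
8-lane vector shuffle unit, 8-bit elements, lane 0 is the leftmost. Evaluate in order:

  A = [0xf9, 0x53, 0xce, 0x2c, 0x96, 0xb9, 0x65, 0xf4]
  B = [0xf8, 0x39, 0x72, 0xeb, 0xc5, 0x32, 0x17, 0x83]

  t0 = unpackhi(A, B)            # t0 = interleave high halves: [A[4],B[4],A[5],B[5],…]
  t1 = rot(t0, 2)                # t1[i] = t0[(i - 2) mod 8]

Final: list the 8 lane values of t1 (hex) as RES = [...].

RES = [0xf4, 0x83, 0x96, 0xc5, 0xb9, 0x32, 0x65, 0x17]

→ t0 |96|c5|b9|32|65|17|f4|83|
→ t1 |f4|83|96|c5|b9|32|65|17|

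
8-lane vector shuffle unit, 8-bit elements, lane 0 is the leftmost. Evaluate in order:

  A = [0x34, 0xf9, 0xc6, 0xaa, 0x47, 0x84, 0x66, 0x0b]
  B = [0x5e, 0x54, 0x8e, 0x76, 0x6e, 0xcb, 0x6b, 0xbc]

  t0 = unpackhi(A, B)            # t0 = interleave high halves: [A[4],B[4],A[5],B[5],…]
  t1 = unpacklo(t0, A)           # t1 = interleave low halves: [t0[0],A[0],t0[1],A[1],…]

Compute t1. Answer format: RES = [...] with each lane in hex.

RES = [0x47, 0x34, 0x6e, 0xf9, 0x84, 0xc6, 0xcb, 0xaa]

t0 = [0x47, 0x6e, 0x84, 0xcb, 0x66, 0x6b, 0x0b, 0xbc]
t1 = [0x47, 0x34, 0x6e, 0xf9, 0x84, 0xc6, 0xcb, 0xaa]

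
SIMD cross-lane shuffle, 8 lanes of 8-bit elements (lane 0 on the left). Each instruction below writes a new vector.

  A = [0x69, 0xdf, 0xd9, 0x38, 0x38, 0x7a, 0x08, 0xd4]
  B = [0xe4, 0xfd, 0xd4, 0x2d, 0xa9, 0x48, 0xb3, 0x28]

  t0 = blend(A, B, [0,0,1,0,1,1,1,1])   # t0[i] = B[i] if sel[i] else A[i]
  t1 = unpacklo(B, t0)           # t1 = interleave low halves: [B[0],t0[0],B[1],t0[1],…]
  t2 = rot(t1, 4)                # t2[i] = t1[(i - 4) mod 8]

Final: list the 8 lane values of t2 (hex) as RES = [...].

RES = [ 0xd4  0xd4  0x2d  0x38  0xe4  0x69  0xfd  0xdf ]

t0 = [0x69, 0xdf, 0xd4, 0x38, 0xa9, 0x48, 0xb3, 0x28]
t1 = [0xe4, 0x69, 0xfd, 0xdf, 0xd4, 0xd4, 0x2d, 0x38]
t2 = [0xd4, 0xd4, 0x2d, 0x38, 0xe4, 0x69, 0xfd, 0xdf]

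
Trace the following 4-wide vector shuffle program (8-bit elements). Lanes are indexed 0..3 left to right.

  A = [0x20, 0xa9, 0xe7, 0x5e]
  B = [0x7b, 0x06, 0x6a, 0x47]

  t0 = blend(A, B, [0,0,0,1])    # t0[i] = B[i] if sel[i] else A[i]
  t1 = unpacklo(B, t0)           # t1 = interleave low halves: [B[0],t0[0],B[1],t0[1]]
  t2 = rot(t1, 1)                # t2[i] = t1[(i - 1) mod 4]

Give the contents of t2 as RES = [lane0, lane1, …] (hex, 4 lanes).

RES = [ 0xa9  0x7b  0x20  0x06 ]

  t0: 20 a9 e7 47
  t1: 7b 20 06 a9
  t2: a9 7b 20 06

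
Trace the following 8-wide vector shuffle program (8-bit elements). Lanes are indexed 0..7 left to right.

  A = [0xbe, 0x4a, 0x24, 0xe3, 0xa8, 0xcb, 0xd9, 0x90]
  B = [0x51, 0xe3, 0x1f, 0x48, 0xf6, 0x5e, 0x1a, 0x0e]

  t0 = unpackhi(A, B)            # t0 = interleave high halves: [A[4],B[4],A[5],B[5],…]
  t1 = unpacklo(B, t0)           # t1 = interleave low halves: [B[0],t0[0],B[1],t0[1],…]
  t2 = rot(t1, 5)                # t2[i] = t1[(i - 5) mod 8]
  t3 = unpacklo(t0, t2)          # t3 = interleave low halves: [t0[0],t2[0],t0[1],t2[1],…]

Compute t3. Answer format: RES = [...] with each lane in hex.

  t0: a8 f6 cb 5e d9 1a 90 0e
  t1: 51 a8 e3 f6 1f cb 48 5e
  t2: f6 1f cb 48 5e 51 a8 e3
  t3: a8 f6 f6 1f cb cb 5e 48

RES = [ 0xa8  0xf6  0xf6  0x1f  0xcb  0xcb  0x5e  0x48 ]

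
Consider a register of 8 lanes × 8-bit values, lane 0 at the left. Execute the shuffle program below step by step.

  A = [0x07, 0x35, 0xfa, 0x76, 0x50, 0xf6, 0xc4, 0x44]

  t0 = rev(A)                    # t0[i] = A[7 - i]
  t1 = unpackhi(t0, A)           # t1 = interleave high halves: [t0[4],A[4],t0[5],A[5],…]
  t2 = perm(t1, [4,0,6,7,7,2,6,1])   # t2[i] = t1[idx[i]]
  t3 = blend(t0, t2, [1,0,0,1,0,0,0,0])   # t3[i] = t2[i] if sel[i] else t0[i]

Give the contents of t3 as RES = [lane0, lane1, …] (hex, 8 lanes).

RES = [ 0x35  0xc4  0xf6  0x44  0x76  0xfa  0x35  0x07 ]

→ t0 |44|c4|f6|50|76|fa|35|07|
→ t1 |76|50|fa|f6|35|c4|07|44|
→ t2 |35|76|07|44|44|fa|07|50|
→ t3 |35|c4|f6|44|76|fa|35|07|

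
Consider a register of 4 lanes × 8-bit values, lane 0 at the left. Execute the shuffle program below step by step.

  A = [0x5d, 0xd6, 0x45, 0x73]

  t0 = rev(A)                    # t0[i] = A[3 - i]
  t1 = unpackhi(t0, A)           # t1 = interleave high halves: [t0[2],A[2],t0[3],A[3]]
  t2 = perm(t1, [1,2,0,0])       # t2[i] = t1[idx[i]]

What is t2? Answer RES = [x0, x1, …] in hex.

  t0: 73 45 d6 5d
  t1: d6 45 5d 73
  t2: 45 5d d6 d6

RES = [ 0x45  0x5d  0xd6  0xd6 ]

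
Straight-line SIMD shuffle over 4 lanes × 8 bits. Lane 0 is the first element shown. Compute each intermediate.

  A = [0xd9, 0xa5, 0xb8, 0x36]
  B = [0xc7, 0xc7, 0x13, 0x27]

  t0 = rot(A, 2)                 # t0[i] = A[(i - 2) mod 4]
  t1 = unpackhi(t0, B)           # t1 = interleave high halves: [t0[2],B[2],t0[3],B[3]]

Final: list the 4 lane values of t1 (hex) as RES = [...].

RES = [ 0xd9  0x13  0xa5  0x27 ]

t0 = [0xb8, 0x36, 0xd9, 0xa5]
t1 = [0xd9, 0x13, 0xa5, 0x27]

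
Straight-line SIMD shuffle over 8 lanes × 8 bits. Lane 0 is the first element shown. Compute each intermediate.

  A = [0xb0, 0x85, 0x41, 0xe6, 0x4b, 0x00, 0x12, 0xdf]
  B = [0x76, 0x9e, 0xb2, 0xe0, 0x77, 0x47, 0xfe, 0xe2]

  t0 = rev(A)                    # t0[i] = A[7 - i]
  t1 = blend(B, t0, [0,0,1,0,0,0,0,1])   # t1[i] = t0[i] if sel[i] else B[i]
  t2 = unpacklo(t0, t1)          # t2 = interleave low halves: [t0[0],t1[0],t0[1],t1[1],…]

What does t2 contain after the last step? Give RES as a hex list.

RES = [0xdf, 0x76, 0x12, 0x9e, 0x00, 0x00, 0x4b, 0xe0]

→ t0 |df|12|00|4b|e6|41|85|b0|
→ t1 |76|9e|00|e0|77|47|fe|b0|
→ t2 |df|76|12|9e|00|00|4b|e0|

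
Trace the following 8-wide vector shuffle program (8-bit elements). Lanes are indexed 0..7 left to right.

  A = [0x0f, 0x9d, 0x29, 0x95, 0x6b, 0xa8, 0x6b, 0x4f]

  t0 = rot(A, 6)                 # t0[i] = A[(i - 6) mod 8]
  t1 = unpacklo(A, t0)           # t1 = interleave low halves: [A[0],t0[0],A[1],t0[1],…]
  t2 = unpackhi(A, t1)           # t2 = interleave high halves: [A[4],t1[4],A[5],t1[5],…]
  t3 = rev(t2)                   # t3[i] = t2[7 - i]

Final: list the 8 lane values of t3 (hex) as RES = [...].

RES = [ 0xa8  0x4f  0x95  0x6b  0x6b  0xa8  0x29  0x6b ]

→ t0 |29|95|6b|a8|6b|4f|0f|9d|
→ t1 |0f|29|9d|95|29|6b|95|a8|
→ t2 |6b|29|a8|6b|6b|95|4f|a8|
→ t3 |a8|4f|95|6b|6b|a8|29|6b|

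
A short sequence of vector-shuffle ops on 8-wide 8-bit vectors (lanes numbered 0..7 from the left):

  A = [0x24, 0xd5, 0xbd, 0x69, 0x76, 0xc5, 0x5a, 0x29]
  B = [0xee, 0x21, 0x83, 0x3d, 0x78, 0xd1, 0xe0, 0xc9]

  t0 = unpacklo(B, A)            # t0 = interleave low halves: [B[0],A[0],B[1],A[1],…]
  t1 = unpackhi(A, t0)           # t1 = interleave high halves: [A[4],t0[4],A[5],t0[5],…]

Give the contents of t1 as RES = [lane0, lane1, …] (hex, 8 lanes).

RES = [0x76, 0x83, 0xc5, 0xbd, 0x5a, 0x3d, 0x29, 0x69]

t0 = [0xee, 0x24, 0x21, 0xd5, 0x83, 0xbd, 0x3d, 0x69]
t1 = [0x76, 0x83, 0xc5, 0xbd, 0x5a, 0x3d, 0x29, 0x69]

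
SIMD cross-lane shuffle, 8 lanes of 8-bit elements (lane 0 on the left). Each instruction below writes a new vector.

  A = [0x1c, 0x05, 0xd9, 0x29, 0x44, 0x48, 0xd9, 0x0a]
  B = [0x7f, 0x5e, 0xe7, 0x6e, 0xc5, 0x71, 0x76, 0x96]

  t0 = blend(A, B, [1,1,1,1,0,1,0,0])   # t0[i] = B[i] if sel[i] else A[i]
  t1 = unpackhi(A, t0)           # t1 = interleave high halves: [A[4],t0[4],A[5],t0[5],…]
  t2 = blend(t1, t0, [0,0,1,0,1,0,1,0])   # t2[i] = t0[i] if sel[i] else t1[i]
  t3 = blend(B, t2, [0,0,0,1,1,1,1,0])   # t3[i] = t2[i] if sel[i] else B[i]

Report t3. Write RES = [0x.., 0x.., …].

RES = [0x7f, 0x5e, 0xe7, 0x71, 0x44, 0xd9, 0xd9, 0x96]

t0 = [0x7f, 0x5e, 0xe7, 0x6e, 0x44, 0x71, 0xd9, 0x0a]
t1 = [0x44, 0x44, 0x48, 0x71, 0xd9, 0xd9, 0x0a, 0x0a]
t2 = [0x44, 0x44, 0xe7, 0x71, 0x44, 0xd9, 0xd9, 0x0a]
t3 = [0x7f, 0x5e, 0xe7, 0x71, 0x44, 0xd9, 0xd9, 0x96]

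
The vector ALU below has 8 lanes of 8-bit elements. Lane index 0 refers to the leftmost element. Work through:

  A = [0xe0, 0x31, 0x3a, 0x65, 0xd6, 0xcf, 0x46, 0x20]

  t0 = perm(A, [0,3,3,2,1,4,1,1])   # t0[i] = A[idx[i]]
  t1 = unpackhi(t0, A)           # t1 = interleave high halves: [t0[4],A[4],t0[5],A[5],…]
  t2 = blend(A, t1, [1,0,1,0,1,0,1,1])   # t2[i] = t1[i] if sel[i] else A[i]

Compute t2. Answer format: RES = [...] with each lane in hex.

RES = [ 0x31  0x31  0xd6  0x65  0x31  0xcf  0x31  0x20 ]

t0 = [0xe0, 0x65, 0x65, 0x3a, 0x31, 0xd6, 0x31, 0x31]
t1 = [0x31, 0xd6, 0xd6, 0xcf, 0x31, 0x46, 0x31, 0x20]
t2 = [0x31, 0x31, 0xd6, 0x65, 0x31, 0xcf, 0x31, 0x20]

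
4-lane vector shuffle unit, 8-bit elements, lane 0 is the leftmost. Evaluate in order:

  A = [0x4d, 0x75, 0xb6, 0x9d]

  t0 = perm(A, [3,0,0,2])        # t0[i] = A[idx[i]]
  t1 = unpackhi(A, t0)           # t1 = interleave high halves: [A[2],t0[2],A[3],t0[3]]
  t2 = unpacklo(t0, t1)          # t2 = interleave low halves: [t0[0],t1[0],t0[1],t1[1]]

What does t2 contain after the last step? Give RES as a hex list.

RES = [0x9d, 0xb6, 0x4d, 0x4d]

t0 = [0x9d, 0x4d, 0x4d, 0xb6]
t1 = [0xb6, 0x4d, 0x9d, 0xb6]
t2 = [0x9d, 0xb6, 0x4d, 0x4d]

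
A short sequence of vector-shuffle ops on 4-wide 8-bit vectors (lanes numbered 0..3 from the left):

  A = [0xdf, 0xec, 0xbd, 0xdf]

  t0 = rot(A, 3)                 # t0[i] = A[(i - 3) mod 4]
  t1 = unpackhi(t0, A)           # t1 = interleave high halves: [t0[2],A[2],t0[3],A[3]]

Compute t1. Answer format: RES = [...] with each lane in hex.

  t0: ec bd df df
  t1: df bd df df

RES = [ 0xdf  0xbd  0xdf  0xdf ]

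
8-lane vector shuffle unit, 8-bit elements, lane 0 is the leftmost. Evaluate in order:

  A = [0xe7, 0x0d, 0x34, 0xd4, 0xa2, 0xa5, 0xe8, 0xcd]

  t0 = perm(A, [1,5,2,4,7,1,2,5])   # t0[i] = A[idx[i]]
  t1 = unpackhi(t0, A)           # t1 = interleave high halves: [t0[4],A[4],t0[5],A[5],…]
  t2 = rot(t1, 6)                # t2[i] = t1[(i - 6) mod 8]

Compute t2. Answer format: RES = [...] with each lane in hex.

  t0: 0d a5 34 a2 cd 0d 34 a5
  t1: cd a2 0d a5 34 e8 a5 cd
  t2: 0d a5 34 e8 a5 cd cd a2

RES = [0x0d, 0xa5, 0x34, 0xe8, 0xa5, 0xcd, 0xcd, 0xa2]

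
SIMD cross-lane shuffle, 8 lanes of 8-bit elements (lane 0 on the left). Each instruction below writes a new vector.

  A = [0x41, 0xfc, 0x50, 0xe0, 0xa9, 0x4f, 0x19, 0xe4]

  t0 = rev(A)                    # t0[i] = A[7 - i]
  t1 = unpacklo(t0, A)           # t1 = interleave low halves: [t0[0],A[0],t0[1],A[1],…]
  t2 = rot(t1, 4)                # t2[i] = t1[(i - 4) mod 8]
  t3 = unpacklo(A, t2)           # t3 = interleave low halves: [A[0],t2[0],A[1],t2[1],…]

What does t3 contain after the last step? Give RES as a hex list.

RES = [0x41, 0x4f, 0xfc, 0x50, 0x50, 0xa9, 0xe0, 0xe0]

→ t0 |e4|19|4f|a9|e0|50|fc|41|
→ t1 |e4|41|19|fc|4f|50|a9|e0|
→ t2 |4f|50|a9|e0|e4|41|19|fc|
→ t3 |41|4f|fc|50|50|a9|e0|e0|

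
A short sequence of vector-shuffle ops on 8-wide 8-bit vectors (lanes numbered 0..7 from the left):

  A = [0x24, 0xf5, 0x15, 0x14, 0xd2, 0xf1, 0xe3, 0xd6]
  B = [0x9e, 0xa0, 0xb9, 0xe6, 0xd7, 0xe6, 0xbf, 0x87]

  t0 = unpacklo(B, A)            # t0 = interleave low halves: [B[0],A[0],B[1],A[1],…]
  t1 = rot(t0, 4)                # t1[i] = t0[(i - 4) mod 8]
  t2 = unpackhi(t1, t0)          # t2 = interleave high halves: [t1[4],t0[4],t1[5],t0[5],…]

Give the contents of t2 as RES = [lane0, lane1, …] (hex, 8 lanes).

  t0: 9e 24 a0 f5 b9 15 e6 14
  t1: b9 15 e6 14 9e 24 a0 f5
  t2: 9e b9 24 15 a0 e6 f5 14

RES = [0x9e, 0xb9, 0x24, 0x15, 0xa0, 0xe6, 0xf5, 0x14]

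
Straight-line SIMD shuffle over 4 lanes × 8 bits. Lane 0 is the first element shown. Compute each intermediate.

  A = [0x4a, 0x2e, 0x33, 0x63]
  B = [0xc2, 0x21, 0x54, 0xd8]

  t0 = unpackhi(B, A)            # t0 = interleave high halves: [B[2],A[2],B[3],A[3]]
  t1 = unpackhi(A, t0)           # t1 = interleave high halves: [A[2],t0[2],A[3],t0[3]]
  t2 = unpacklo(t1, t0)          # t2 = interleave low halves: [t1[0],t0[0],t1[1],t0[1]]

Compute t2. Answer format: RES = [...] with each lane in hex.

→ t0 |54|33|d8|63|
→ t1 |33|d8|63|63|
→ t2 |33|54|d8|33|

RES = [0x33, 0x54, 0xd8, 0x33]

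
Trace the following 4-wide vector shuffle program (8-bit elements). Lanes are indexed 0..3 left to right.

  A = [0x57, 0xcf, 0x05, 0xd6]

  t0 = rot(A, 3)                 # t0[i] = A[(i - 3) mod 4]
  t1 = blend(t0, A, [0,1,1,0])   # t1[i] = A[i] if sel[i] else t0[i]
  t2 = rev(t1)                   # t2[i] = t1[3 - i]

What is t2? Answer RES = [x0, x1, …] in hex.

t0 = [0xcf, 0x05, 0xd6, 0x57]
t1 = [0xcf, 0xcf, 0x05, 0x57]
t2 = [0x57, 0x05, 0xcf, 0xcf]

RES = [ 0x57  0x05  0xcf  0xcf ]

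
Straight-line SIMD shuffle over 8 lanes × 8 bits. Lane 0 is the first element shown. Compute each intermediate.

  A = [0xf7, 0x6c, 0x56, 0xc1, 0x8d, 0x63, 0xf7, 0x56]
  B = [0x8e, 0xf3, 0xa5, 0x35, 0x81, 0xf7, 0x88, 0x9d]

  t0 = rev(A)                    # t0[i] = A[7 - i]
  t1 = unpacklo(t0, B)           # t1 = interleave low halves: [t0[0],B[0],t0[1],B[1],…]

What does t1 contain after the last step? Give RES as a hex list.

t0 = [0x56, 0xf7, 0x63, 0x8d, 0xc1, 0x56, 0x6c, 0xf7]
t1 = [0x56, 0x8e, 0xf7, 0xf3, 0x63, 0xa5, 0x8d, 0x35]

RES = [ 0x56  0x8e  0xf7  0xf3  0x63  0xa5  0x8d  0x35 ]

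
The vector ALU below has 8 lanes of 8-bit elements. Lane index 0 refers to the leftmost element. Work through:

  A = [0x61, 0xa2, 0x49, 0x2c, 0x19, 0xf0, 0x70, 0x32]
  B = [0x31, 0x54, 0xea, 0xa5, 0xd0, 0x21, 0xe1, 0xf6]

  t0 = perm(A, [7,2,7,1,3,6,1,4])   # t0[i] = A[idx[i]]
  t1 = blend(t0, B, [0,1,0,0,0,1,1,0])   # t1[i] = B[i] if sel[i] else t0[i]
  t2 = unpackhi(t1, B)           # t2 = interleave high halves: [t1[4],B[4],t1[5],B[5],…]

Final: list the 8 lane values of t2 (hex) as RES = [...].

RES = [ 0x2c  0xd0  0x21  0x21  0xe1  0xe1  0x19  0xf6 ]

→ t0 |32|49|32|a2|2c|70|a2|19|
→ t1 |32|54|32|a2|2c|21|e1|19|
→ t2 |2c|d0|21|21|e1|e1|19|f6|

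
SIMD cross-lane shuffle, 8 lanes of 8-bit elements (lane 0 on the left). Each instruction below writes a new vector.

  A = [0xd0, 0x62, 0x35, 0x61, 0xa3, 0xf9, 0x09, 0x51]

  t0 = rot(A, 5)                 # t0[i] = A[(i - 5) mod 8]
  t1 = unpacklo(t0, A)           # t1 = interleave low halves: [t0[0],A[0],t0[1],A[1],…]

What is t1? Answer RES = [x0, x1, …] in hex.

RES = [0x61, 0xd0, 0xa3, 0x62, 0xf9, 0x35, 0x09, 0x61]

  t0: 61 a3 f9 09 51 d0 62 35
  t1: 61 d0 a3 62 f9 35 09 61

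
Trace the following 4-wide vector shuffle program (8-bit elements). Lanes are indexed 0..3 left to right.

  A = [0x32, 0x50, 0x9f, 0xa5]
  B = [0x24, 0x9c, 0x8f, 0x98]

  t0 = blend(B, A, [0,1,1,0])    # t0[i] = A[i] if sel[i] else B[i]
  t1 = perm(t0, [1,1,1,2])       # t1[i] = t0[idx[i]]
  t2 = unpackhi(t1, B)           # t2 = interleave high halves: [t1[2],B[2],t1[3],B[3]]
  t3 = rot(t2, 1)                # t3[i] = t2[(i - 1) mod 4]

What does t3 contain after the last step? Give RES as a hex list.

RES = [ 0x98  0x50  0x8f  0x9f ]

→ t0 |24|50|9f|98|
→ t1 |50|50|50|9f|
→ t2 |50|8f|9f|98|
→ t3 |98|50|8f|9f|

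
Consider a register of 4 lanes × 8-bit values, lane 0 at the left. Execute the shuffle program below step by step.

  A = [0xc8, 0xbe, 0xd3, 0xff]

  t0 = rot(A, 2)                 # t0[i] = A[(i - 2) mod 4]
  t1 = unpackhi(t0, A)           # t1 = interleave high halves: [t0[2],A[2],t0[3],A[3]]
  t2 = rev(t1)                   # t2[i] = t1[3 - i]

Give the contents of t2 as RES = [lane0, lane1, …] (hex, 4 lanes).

→ t0 |d3|ff|c8|be|
→ t1 |c8|d3|be|ff|
→ t2 |ff|be|d3|c8|

RES = [ 0xff  0xbe  0xd3  0xc8 ]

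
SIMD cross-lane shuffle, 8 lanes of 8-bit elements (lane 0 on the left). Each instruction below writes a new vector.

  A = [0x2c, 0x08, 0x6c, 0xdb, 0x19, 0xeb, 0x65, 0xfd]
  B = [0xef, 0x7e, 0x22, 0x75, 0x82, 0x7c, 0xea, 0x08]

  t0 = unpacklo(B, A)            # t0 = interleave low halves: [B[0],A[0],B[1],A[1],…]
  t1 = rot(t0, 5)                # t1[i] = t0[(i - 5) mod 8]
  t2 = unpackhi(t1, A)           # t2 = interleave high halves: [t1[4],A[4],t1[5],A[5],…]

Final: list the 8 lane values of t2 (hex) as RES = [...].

  t0: ef 2c 7e 08 22 6c 75 db
  t1: 08 22 6c 75 db ef 2c 7e
  t2: db 19 ef eb 2c 65 7e fd

RES = [0xdb, 0x19, 0xef, 0xeb, 0x2c, 0x65, 0x7e, 0xfd]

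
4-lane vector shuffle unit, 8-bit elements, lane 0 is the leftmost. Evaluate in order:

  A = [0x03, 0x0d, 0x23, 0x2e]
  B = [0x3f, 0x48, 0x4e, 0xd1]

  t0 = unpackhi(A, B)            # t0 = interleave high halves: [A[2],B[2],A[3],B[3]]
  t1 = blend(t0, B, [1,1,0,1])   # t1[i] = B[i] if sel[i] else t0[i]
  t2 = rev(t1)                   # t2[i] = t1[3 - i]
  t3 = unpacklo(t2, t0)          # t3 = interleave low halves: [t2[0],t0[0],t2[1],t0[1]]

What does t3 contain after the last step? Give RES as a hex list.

RES = [ 0xd1  0x23  0x2e  0x4e ]

→ t0 |23|4e|2e|d1|
→ t1 |3f|48|2e|d1|
→ t2 |d1|2e|48|3f|
→ t3 |d1|23|2e|4e|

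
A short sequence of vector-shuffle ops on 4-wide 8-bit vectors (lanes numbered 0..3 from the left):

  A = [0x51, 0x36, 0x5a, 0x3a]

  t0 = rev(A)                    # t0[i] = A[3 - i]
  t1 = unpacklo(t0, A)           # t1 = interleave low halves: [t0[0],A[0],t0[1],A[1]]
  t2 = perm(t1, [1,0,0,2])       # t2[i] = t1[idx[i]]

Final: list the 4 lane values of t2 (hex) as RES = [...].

RES = [0x51, 0x3a, 0x3a, 0x5a]

→ t0 |3a|5a|36|51|
→ t1 |3a|51|5a|36|
→ t2 |51|3a|3a|5a|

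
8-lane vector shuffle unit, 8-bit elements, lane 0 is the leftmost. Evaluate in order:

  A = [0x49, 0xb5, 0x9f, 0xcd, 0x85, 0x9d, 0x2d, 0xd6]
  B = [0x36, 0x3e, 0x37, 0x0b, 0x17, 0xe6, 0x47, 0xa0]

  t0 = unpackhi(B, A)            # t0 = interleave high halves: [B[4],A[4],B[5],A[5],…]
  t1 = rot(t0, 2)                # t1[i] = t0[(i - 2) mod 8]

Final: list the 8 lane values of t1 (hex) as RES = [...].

RES = [0xa0, 0xd6, 0x17, 0x85, 0xe6, 0x9d, 0x47, 0x2d]

→ t0 |17|85|e6|9d|47|2d|a0|d6|
→ t1 |a0|d6|17|85|e6|9d|47|2d|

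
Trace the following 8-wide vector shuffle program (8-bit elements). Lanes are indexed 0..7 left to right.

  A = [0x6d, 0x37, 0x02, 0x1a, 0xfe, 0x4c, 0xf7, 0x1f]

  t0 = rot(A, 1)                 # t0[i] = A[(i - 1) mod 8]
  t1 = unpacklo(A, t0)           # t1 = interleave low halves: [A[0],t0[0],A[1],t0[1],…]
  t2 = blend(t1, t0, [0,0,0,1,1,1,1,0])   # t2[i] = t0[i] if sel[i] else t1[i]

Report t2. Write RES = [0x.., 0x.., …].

RES = [0x6d, 0x1f, 0x37, 0x02, 0x1a, 0xfe, 0x4c, 0x02]

  t0: 1f 6d 37 02 1a fe 4c f7
  t1: 6d 1f 37 6d 02 37 1a 02
  t2: 6d 1f 37 02 1a fe 4c 02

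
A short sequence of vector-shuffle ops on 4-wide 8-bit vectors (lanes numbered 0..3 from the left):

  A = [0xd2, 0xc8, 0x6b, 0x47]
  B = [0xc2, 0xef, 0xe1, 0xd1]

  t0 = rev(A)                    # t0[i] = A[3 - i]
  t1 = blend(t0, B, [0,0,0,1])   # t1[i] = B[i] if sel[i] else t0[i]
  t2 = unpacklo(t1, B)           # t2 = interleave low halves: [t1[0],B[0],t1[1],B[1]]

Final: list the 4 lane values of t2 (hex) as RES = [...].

  t0: 47 6b c8 d2
  t1: 47 6b c8 d1
  t2: 47 c2 6b ef

RES = [ 0x47  0xc2  0x6b  0xef ]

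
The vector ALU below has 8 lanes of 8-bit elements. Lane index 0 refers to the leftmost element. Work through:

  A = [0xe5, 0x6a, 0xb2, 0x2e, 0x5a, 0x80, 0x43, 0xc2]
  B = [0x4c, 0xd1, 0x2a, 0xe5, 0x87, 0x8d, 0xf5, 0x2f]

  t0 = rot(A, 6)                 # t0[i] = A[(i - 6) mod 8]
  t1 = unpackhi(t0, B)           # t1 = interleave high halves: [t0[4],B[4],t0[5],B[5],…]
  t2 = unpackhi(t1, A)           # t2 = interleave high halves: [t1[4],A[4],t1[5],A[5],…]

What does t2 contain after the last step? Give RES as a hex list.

t0 = [0xb2, 0x2e, 0x5a, 0x80, 0x43, 0xc2, 0xe5, 0x6a]
t1 = [0x43, 0x87, 0xc2, 0x8d, 0xe5, 0xf5, 0x6a, 0x2f]
t2 = [0xe5, 0x5a, 0xf5, 0x80, 0x6a, 0x43, 0x2f, 0xc2]

RES = [ 0xe5  0x5a  0xf5  0x80  0x6a  0x43  0x2f  0xc2 ]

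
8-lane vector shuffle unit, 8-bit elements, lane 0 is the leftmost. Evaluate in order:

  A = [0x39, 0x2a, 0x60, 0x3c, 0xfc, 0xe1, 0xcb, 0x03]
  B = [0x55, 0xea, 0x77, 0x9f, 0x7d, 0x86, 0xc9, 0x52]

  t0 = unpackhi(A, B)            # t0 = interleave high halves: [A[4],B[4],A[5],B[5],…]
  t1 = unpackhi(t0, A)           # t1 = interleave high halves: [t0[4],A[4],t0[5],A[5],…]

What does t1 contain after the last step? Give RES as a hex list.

RES = [ 0xcb  0xfc  0xc9  0xe1  0x03  0xcb  0x52  0x03 ]

→ t0 |fc|7d|e1|86|cb|c9|03|52|
→ t1 |cb|fc|c9|e1|03|cb|52|03|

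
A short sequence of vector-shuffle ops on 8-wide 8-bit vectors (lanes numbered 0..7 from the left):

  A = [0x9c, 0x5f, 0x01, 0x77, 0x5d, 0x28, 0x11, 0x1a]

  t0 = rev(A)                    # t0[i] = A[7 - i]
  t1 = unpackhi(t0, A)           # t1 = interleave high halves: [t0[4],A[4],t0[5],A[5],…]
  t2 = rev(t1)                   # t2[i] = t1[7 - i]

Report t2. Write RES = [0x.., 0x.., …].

→ t0 |1a|11|28|5d|77|01|5f|9c|
→ t1 |77|5d|01|28|5f|11|9c|1a|
→ t2 |1a|9c|11|5f|28|01|5d|77|

RES = [0x1a, 0x9c, 0x11, 0x5f, 0x28, 0x01, 0x5d, 0x77]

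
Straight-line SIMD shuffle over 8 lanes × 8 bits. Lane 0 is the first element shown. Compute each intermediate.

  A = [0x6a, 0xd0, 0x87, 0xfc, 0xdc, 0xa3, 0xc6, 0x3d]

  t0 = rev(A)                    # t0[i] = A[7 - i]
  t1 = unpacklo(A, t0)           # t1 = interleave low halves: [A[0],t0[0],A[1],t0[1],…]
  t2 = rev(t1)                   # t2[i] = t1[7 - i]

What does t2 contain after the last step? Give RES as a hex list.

RES = [0xdc, 0xfc, 0xa3, 0x87, 0xc6, 0xd0, 0x3d, 0x6a]

t0 = [0x3d, 0xc6, 0xa3, 0xdc, 0xfc, 0x87, 0xd0, 0x6a]
t1 = [0x6a, 0x3d, 0xd0, 0xc6, 0x87, 0xa3, 0xfc, 0xdc]
t2 = [0xdc, 0xfc, 0xa3, 0x87, 0xc6, 0xd0, 0x3d, 0x6a]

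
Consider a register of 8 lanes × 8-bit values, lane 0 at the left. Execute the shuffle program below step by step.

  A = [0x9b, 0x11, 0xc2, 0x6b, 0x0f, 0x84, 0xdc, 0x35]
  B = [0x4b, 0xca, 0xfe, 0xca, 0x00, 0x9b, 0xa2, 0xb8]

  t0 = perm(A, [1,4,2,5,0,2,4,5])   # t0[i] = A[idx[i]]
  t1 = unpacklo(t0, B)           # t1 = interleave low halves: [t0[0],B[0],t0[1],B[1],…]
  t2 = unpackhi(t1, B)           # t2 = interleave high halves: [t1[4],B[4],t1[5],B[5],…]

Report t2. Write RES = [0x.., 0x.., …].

RES = [0xc2, 0x00, 0xfe, 0x9b, 0x84, 0xa2, 0xca, 0xb8]

→ t0 |11|0f|c2|84|9b|c2|0f|84|
→ t1 |11|4b|0f|ca|c2|fe|84|ca|
→ t2 |c2|00|fe|9b|84|a2|ca|b8|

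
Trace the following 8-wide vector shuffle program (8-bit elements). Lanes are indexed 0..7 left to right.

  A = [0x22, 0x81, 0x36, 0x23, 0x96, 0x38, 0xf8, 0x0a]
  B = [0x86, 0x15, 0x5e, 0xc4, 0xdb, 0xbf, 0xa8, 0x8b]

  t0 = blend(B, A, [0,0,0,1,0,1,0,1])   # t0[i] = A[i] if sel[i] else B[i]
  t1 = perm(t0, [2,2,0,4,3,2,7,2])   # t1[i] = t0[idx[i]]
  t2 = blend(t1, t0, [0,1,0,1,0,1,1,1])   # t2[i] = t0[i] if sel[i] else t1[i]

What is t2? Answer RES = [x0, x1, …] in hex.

→ t0 |86|15|5e|23|db|38|a8|0a|
→ t1 |5e|5e|86|db|23|5e|0a|5e|
→ t2 |5e|15|86|23|23|38|a8|0a|

RES = [ 0x5e  0x15  0x86  0x23  0x23  0x38  0xa8  0x0a ]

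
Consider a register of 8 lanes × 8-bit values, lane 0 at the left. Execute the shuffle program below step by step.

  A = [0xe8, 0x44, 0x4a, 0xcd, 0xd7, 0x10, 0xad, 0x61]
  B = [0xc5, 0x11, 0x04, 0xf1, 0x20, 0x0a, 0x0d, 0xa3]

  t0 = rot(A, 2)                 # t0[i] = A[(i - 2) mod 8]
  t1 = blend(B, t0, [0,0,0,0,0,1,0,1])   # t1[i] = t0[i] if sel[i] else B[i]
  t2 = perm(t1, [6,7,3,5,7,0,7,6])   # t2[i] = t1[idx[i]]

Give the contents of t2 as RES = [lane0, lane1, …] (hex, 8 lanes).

  t0: ad 61 e8 44 4a cd d7 10
  t1: c5 11 04 f1 20 cd 0d 10
  t2: 0d 10 f1 cd 10 c5 10 0d

RES = [0x0d, 0x10, 0xf1, 0xcd, 0x10, 0xc5, 0x10, 0x0d]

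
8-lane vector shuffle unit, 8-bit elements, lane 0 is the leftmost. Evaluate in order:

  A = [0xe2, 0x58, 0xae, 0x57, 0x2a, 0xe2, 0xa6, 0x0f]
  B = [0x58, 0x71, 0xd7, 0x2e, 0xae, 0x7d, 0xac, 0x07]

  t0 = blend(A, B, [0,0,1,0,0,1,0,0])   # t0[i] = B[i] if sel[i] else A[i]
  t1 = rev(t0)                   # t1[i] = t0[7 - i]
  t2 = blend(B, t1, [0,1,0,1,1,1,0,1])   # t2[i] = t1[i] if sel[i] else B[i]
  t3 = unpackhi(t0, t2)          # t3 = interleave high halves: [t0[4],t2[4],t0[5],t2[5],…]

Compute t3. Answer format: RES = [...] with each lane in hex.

  t0: e2 58 d7 57 2a 7d a6 0f
  t1: 0f a6 7d 2a 57 d7 58 e2
  t2: 58 a6 d7 2a 57 d7 ac e2
  t3: 2a 57 7d d7 a6 ac 0f e2

RES = [0x2a, 0x57, 0x7d, 0xd7, 0xa6, 0xac, 0x0f, 0xe2]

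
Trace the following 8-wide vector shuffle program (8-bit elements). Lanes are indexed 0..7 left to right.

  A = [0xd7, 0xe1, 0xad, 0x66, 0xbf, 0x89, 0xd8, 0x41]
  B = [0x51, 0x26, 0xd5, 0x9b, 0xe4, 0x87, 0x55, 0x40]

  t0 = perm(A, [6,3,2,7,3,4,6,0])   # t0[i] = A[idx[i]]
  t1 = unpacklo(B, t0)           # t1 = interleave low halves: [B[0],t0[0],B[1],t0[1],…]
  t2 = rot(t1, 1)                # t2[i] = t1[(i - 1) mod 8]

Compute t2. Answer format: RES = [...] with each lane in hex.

RES = [0x41, 0x51, 0xd8, 0x26, 0x66, 0xd5, 0xad, 0x9b]

t0 = [0xd8, 0x66, 0xad, 0x41, 0x66, 0xbf, 0xd8, 0xd7]
t1 = [0x51, 0xd8, 0x26, 0x66, 0xd5, 0xad, 0x9b, 0x41]
t2 = [0x41, 0x51, 0xd8, 0x26, 0x66, 0xd5, 0xad, 0x9b]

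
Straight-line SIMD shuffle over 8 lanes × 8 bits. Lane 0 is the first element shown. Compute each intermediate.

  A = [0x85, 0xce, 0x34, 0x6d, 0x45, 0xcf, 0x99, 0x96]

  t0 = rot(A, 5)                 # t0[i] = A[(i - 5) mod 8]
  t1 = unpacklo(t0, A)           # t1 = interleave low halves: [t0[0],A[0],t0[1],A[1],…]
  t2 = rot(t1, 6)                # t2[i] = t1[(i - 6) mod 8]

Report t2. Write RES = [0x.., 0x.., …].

RES = [0x45, 0xce, 0xcf, 0x34, 0x99, 0x6d, 0x6d, 0x85]

  t0: 6d 45 cf 99 96 85 ce 34
  t1: 6d 85 45 ce cf 34 99 6d
  t2: 45 ce cf 34 99 6d 6d 85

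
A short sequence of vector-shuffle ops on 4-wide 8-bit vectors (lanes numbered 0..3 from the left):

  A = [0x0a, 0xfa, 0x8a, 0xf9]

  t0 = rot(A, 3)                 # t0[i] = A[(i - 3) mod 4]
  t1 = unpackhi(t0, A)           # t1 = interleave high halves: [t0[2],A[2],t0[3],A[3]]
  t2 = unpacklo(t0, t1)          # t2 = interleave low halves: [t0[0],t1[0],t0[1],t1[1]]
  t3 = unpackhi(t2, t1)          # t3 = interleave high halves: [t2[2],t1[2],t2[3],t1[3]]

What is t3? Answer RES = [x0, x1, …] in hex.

t0 = [0xfa, 0x8a, 0xf9, 0x0a]
t1 = [0xf9, 0x8a, 0x0a, 0xf9]
t2 = [0xfa, 0xf9, 0x8a, 0x8a]
t3 = [0x8a, 0x0a, 0x8a, 0xf9]

RES = [ 0x8a  0x0a  0x8a  0xf9 ]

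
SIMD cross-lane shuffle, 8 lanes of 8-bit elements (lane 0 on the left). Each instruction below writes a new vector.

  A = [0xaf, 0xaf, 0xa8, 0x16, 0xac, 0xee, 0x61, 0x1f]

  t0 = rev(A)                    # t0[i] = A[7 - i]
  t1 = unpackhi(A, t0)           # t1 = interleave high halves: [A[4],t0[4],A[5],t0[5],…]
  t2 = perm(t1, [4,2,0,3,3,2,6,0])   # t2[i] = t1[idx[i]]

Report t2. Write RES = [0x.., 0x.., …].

  t0: 1f 61 ee ac 16 a8 af af
  t1: ac 16 ee a8 61 af 1f af
  t2: 61 ee ac a8 a8 ee 1f ac

RES = [0x61, 0xee, 0xac, 0xa8, 0xa8, 0xee, 0x1f, 0xac]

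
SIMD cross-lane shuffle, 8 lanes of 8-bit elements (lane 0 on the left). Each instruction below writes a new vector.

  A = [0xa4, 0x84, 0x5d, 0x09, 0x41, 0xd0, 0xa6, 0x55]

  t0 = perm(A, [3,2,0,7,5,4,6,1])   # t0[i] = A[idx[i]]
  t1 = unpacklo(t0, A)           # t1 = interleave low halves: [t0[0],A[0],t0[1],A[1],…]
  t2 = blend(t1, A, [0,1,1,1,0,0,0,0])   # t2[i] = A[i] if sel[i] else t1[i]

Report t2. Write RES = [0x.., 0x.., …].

RES = [ 0x09  0x84  0x5d  0x09  0xa4  0x5d  0x55  0x09 ]

→ t0 |09|5d|a4|55|d0|41|a6|84|
→ t1 |09|a4|5d|84|a4|5d|55|09|
→ t2 |09|84|5d|09|a4|5d|55|09|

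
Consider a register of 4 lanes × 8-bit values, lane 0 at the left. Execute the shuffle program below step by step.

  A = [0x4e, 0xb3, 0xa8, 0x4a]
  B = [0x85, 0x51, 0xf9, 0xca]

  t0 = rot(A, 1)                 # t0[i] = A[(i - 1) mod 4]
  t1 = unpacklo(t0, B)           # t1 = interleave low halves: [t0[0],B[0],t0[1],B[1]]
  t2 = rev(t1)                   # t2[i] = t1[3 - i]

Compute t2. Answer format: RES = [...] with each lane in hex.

RES = [ 0x51  0x4e  0x85  0x4a ]

t0 = [0x4a, 0x4e, 0xb3, 0xa8]
t1 = [0x4a, 0x85, 0x4e, 0x51]
t2 = [0x51, 0x4e, 0x85, 0x4a]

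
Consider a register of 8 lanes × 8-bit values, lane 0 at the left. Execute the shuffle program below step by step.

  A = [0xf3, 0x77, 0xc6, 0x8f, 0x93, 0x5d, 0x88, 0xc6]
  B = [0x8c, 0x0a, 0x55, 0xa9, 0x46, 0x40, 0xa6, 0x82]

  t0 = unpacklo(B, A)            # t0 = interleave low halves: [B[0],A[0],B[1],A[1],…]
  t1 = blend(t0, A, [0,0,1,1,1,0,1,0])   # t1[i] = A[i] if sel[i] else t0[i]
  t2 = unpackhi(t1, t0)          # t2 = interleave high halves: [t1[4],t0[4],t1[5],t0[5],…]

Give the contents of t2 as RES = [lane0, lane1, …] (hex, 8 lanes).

→ t0 |8c|f3|0a|77|55|c6|a9|8f|
→ t1 |8c|f3|c6|8f|93|c6|88|8f|
→ t2 |93|55|c6|c6|88|a9|8f|8f|

RES = [ 0x93  0x55  0xc6  0xc6  0x88  0xa9  0x8f  0x8f ]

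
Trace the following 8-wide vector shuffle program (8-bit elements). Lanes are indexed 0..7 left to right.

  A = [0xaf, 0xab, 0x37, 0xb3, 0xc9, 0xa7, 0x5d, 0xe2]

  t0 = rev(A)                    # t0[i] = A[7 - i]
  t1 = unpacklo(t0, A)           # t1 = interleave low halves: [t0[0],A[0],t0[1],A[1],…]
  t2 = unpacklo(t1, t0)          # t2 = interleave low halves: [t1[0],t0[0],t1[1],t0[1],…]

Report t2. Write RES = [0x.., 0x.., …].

RES = [ 0xe2  0xe2  0xaf  0x5d  0x5d  0xa7  0xab  0xc9 ]

t0 = [0xe2, 0x5d, 0xa7, 0xc9, 0xb3, 0x37, 0xab, 0xaf]
t1 = [0xe2, 0xaf, 0x5d, 0xab, 0xa7, 0x37, 0xc9, 0xb3]
t2 = [0xe2, 0xe2, 0xaf, 0x5d, 0x5d, 0xa7, 0xab, 0xc9]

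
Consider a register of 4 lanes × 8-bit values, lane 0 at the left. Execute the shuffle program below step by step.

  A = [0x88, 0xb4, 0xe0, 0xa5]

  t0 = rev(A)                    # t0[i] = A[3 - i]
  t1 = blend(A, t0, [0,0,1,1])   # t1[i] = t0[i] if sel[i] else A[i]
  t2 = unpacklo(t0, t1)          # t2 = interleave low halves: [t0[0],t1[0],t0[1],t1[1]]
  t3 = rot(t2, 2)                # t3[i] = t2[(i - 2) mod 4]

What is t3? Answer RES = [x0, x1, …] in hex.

  t0: a5 e0 b4 88
  t1: 88 b4 b4 88
  t2: a5 88 e0 b4
  t3: e0 b4 a5 88

RES = [ 0xe0  0xb4  0xa5  0x88 ]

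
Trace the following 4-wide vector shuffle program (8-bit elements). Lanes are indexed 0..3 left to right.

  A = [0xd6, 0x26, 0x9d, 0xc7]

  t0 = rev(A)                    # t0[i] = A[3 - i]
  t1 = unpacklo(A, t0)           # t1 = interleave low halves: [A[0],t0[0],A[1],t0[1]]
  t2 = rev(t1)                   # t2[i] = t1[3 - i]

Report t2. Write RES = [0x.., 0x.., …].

t0 = [0xc7, 0x9d, 0x26, 0xd6]
t1 = [0xd6, 0xc7, 0x26, 0x9d]
t2 = [0x9d, 0x26, 0xc7, 0xd6]

RES = [ 0x9d  0x26  0xc7  0xd6 ]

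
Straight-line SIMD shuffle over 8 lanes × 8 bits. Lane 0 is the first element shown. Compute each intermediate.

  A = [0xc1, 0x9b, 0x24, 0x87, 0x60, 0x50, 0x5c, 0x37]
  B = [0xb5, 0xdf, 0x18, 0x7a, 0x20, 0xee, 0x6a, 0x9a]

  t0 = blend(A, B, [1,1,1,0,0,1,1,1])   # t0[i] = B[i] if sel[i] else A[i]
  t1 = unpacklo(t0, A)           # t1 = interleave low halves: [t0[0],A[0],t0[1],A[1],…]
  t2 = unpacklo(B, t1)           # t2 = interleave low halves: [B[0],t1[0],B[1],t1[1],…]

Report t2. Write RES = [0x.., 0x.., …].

→ t0 |b5|df|18|87|60|ee|6a|9a|
→ t1 |b5|c1|df|9b|18|24|87|87|
→ t2 |b5|b5|df|c1|18|df|7a|9b|

RES = [ 0xb5  0xb5  0xdf  0xc1  0x18  0xdf  0x7a  0x9b ]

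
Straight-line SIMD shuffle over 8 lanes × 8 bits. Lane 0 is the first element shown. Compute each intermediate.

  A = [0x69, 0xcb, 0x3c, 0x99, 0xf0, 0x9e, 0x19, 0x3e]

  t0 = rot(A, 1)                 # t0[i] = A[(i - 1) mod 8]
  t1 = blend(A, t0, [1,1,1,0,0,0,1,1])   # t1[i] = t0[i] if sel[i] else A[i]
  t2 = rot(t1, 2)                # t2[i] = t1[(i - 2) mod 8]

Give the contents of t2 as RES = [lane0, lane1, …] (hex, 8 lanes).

RES = [ 0x9e  0x19  0x3e  0x69  0xcb  0x99  0xf0  0x9e ]

  t0: 3e 69 cb 3c 99 f0 9e 19
  t1: 3e 69 cb 99 f0 9e 9e 19
  t2: 9e 19 3e 69 cb 99 f0 9e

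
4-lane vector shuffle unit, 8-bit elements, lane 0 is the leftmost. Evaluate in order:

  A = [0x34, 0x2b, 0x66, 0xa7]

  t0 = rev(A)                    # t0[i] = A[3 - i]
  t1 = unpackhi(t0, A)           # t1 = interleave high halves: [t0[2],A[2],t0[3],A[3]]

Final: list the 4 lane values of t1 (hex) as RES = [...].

RES = [0x2b, 0x66, 0x34, 0xa7]

→ t0 |a7|66|2b|34|
→ t1 |2b|66|34|a7|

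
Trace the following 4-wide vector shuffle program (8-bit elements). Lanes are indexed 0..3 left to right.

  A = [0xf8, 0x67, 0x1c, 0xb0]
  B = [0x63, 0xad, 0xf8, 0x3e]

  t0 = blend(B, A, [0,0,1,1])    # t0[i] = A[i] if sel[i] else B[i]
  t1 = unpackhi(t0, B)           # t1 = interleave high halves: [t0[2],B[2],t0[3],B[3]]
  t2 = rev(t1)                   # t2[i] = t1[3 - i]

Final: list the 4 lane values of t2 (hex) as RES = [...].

RES = [0x3e, 0xb0, 0xf8, 0x1c]

→ t0 |63|ad|1c|b0|
→ t1 |1c|f8|b0|3e|
→ t2 |3e|b0|f8|1c|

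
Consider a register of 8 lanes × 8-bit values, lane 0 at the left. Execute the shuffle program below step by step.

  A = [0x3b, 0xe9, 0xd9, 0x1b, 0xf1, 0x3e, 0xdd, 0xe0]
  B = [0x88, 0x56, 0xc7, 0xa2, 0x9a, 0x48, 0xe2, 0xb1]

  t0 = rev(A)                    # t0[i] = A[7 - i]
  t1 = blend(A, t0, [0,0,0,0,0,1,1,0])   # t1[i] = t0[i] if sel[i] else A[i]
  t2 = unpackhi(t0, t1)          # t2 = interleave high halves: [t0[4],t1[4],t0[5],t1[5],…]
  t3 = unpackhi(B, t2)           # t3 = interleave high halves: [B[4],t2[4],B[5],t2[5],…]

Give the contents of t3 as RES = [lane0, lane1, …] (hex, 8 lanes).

RES = [ 0x9a  0xe9  0x48  0xe9  0xe2  0x3b  0xb1  0xe0 ]

→ t0 |e0|dd|3e|f1|1b|d9|e9|3b|
→ t1 |3b|e9|d9|1b|f1|d9|e9|e0|
→ t2 |1b|f1|d9|d9|e9|e9|3b|e0|
→ t3 |9a|e9|48|e9|e2|3b|b1|e0|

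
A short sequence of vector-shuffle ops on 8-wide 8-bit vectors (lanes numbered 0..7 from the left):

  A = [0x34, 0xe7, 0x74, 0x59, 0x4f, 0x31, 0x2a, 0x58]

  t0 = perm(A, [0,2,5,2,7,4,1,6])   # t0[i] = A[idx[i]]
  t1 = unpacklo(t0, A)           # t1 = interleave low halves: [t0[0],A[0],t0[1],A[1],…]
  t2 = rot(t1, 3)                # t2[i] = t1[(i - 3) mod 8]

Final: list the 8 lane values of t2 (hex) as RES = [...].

RES = [0x74, 0x74, 0x59, 0x34, 0x34, 0x74, 0xe7, 0x31]

→ t0 |34|74|31|74|58|4f|e7|2a|
→ t1 |34|34|74|e7|31|74|74|59|
→ t2 |74|74|59|34|34|74|e7|31|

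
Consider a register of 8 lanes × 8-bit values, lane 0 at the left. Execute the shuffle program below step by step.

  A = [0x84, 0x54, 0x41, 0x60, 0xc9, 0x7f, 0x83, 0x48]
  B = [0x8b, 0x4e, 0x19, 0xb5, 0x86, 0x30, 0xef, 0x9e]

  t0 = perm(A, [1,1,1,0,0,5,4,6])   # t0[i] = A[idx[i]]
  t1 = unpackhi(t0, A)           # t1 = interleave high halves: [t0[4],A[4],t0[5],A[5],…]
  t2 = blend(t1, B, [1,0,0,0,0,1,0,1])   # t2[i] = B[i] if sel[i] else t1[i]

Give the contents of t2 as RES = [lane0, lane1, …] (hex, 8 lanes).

RES = [0x8b, 0xc9, 0x7f, 0x7f, 0xc9, 0x30, 0x83, 0x9e]

→ t0 |54|54|54|84|84|7f|c9|83|
→ t1 |84|c9|7f|7f|c9|83|83|48|
→ t2 |8b|c9|7f|7f|c9|30|83|9e|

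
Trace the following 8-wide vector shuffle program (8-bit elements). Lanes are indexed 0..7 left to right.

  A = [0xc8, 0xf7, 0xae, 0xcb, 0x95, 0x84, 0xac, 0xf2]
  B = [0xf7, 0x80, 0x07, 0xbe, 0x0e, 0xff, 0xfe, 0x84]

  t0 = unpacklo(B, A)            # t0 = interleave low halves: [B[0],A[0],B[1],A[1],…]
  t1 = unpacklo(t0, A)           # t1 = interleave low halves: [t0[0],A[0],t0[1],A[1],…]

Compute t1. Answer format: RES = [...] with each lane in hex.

RES = [0xf7, 0xc8, 0xc8, 0xf7, 0x80, 0xae, 0xf7, 0xcb]

→ t0 |f7|c8|80|f7|07|ae|be|cb|
→ t1 |f7|c8|c8|f7|80|ae|f7|cb|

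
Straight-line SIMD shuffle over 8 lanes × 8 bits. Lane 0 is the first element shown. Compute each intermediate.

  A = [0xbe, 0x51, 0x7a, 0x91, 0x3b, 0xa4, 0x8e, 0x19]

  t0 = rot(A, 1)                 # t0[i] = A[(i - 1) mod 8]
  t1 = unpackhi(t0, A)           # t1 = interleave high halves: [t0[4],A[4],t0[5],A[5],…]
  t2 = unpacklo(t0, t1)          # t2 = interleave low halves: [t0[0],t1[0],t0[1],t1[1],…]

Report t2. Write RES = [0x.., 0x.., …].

→ t0 |19|be|51|7a|91|3b|a4|8e|
→ t1 |91|3b|3b|a4|a4|8e|8e|19|
→ t2 |19|91|be|3b|51|3b|7a|a4|

RES = [0x19, 0x91, 0xbe, 0x3b, 0x51, 0x3b, 0x7a, 0xa4]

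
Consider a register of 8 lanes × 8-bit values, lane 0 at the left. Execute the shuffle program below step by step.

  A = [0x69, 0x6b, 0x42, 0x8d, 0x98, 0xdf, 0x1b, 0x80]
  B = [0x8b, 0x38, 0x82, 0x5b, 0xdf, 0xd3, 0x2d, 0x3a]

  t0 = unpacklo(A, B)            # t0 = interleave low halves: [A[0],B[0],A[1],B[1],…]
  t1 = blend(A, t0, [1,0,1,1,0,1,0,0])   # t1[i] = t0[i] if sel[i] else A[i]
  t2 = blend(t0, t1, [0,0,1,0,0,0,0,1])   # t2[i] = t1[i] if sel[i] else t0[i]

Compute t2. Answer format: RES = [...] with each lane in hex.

RES = [ 0x69  0x8b  0x6b  0x38  0x42  0x82  0x8d  0x80 ]

t0 = [0x69, 0x8b, 0x6b, 0x38, 0x42, 0x82, 0x8d, 0x5b]
t1 = [0x69, 0x6b, 0x6b, 0x38, 0x98, 0x82, 0x1b, 0x80]
t2 = [0x69, 0x8b, 0x6b, 0x38, 0x42, 0x82, 0x8d, 0x80]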